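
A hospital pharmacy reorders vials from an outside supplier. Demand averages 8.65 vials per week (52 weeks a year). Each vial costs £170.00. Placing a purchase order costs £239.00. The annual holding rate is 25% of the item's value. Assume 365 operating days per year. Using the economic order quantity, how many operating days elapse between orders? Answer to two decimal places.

T ≈ 57.72 days

Annual demand D = 8.65 × 52 = 449.8.
Holding cost H = 0.25 × £170.00 = £42.5000 per unit per year.
Q* = √(2DS/H) = √(2 × 449.8 × 239 / 42.5) ≈ 71.13.
Cycle time = Q*/D × 365 = 71.13 / 449.8 × 365 ≈ 57.717 days.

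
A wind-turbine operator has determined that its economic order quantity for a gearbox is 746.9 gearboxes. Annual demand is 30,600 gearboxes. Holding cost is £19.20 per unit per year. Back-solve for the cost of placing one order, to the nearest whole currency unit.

S ≈ £175

Invert the EOQ relation Q*² = 2DS/H.
From Q* = √(2DS/H): S = Q*²H / (2D) = 746.9² × 19.2 / (2 × 30,600) = 175.0148.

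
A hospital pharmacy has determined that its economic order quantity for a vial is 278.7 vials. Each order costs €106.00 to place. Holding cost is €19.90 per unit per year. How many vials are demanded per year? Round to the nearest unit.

D ≈ 7,291 vials per year

Squaring Q* = √(2DS/H) gives Q*² = 2DS/H.
From Q* = √(2DS/H): D = Q*²H / (2S) = 278.7² × 19.9 / (2 × 106) = 7291.068.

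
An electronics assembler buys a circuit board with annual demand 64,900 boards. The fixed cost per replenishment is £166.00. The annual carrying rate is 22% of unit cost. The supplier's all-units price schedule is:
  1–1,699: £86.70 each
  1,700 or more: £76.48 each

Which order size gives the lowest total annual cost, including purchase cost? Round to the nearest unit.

Holding cost per unit per year at price C is H = 0.22·C.
Candidates are each tier's EOQ (if it falls in that tier) and each price-break quantity.
EOQ at £86.70 = 1062.8 (feasible in tier 1): TC = 64,900×£86.70 + (64,900/1062.8)×166 + (1062.8/2)×0.22×£86.70 = £5,647,102.73.
EOQ at £76.48 = 1131.6 < 1700, so use break Q=1700: TC = 64,900×£76.48 + (64,900/1700.0)×166 + (1700.0/2)×0.22×£76.48 = £4,984,191.05.
Lowest total cost is £4,984,191.05 at Q = 1700.0.

Q* ≈ 1,700 boards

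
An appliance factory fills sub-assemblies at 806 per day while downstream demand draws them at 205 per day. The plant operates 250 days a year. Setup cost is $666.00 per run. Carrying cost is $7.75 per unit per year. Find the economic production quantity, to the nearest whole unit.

Annual demand D = 205 × 250 = 51,250.
Production build-up factor (1 − d/p) = 1 − 205/806 = 0.7457.
Q* = √(2DS / (H(1 − d/p))) = √(2 × 51,250 × 666 / (7.75 × 0.7457)).
= √(68,265,000 / 5.7788) ≈ 3436.992.

Q* ≈ 3,437 sub-assemblies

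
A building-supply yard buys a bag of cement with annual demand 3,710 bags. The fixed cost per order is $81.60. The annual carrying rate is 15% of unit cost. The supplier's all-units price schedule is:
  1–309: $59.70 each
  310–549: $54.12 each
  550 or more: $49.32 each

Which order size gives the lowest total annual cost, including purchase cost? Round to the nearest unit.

Holding cost per unit per year at price C is H = 0.15·C.
For each price level, check whether its EOQ is feasible; otherwise the best quantity at that price is the breakpoint.
EOQ at $59.70 = 260.0 (feasible in tier 1): TC = 3,710×$59.70 + (3,710/260.0)×81.6 + (260.0/2)×0.15×$59.70 = $223,815.52.
EOQ at $54.12 = 273.1 < 310, so use break Q=310: TC = 3,710×$54.12 + (3,710/310.0)×81.6 + (310.0/2)×0.15×$54.12 = $203,020.06.
EOQ at $49.32 = 286.1 < 550, so use break Q=550: TC = 3,710×$49.32 + (3,710/550.0)×81.6 + (550.0/2)×0.15×$49.32 = $185,562.08.
Lowest total cost is $185,562.08 at Q = 550.0.

Q* ≈ 550 bags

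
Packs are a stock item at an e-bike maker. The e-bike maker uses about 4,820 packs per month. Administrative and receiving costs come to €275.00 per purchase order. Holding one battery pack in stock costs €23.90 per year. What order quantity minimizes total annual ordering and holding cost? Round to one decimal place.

Q* ≈ 1,153.7 packs

Annual demand D = 4,820 × 12 = 57,840.
EOQ = √(2DS / H) = √(2 × 57,840 × 275 / 23.9).
= √(31,812,000 / 23.9) = √1,331,046.0251 ≈ 1153.710.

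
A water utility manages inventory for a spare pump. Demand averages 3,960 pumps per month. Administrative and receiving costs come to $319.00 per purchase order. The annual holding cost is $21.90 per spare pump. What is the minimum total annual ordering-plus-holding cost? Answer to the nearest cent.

Annual demand D = 3,960 × 12 = 47,520.
EOQ = √(2DS/H) = √(2 × 47,520 × 319 / 21.9) ≈ 1176.59.
At Q*, ordering cost (D/Q*)S equals holding cost (Q*/2)H, each = √(DSH/2).
Minimum total = √(2DSH) = √(2 × 47,520 × 319 × 21.9) ≈ 25767.401.

TC* ≈ $25,767.40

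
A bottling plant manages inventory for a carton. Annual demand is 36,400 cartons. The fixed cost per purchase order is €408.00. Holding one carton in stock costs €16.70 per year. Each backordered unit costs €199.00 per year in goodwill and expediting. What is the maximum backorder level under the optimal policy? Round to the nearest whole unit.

With planned backorders, Q* = √(2DS/H) · √((H+B)/B).
√(2DS/H) = √(2 × 36,400 × 408 / 16.7) = 1333.637.
√((H+B)/B) = √((16.7+199)/199) = 1.0411.
Q* ≈ 1388.469.
S* = Q* · H/(H+B) = 1388.469 × 16.7/215.7 ≈ 107.498.

S* ≈ 107 cartons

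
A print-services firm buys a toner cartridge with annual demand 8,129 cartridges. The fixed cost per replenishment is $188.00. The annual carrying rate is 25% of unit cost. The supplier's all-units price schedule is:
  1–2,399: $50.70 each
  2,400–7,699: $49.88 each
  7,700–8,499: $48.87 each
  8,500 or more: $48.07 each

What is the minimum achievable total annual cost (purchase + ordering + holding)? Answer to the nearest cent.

TC* ≈ $418,364.54

Holding cost per unit per year at price C is H = 0.25·C.
Candidates are each tier's EOQ (if it falls in that tier) and each price-break quantity.
EOQ at $50.70 = 491.1 (feasible in tier 1): TC = 8,129×$50.70 + (8,129/491.1)×188 + (491.1/2)×0.25×$50.70 = $418,364.54.
EOQ at $49.88 = 495.1 < 2400, so use break Q=2400: TC = 8,129×$49.88 + (8,129/2400.0)×188 + (2400.0/2)×0.25×$49.88 = $421,075.29.
EOQ at $48.87 = 500.2 < 7700, so use break Q=7700: TC = 8,129×$48.87 + (8,129/7700.0)×188 + (7700.0/2)×0.25×$48.87 = $444,500.08.
EOQ at $48.07 = 504.3 < 8500, so use break Q=8500: TC = 8,129×$48.07 + (8,129/8500.0)×188 + (8500.0/2)×0.25×$48.07 = $442,015.20.
Lowest total cost among the candidates is at Q = 491.1.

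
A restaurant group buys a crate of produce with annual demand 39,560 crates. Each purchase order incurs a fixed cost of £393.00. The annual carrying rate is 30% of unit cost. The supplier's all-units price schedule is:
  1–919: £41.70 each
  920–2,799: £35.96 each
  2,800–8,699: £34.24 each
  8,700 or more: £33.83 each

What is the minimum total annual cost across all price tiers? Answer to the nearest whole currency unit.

Holding cost per unit per year at price C is H = 0.30·C.
Evaluate total cost at each tier's feasible EOQ or, if the EOQ is below the tier, at the tier's minimum quantity.
Tier 1 (£41.70): EOQ = 1576.6 exceeds tier's upper bound 919, so this tier is dominated.
EOQ at £35.96 = 1697.7 (feasible in tier 2): TC = 39,560×£35.96 + (39,560/1697.7)×393 + (1697.7/2)×0.30×£35.96 = £1,440,892.72.
EOQ at £34.24 = 1739.9 < 2800, so use break Q=2800: TC = 39,560×£34.24 + (39,560/2800.0)×393 + (2800.0/2)×0.30×£34.24 = £1,374,467.73.
EOQ at £33.83 = 1750.4 < 8700, so use break Q=8700: TC = 39,560×£33.83 + (39,560/8700.0)×393 + (8700.0/2)×0.30×£33.83 = £1,384,249.97.
Lowest total cost among the candidates is at Q = 2800.0.

TC* ≈ £1,374,468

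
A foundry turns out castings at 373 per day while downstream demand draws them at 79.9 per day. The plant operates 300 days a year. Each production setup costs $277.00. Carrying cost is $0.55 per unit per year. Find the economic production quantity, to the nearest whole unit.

Q* ≈ 5,543 castings

Annual demand D = 79.9 × 300 = 23,970.
Production build-up factor (1 − d/p) = 1 − 79.9/373 = 0.7858.
Q* = √(2DS / (H(1 − d/p))) = √(2 × 23,970 × 277 / (0.55 × 0.7858)).
= √(13,279,380 / 0.4322) ≈ 5543.117.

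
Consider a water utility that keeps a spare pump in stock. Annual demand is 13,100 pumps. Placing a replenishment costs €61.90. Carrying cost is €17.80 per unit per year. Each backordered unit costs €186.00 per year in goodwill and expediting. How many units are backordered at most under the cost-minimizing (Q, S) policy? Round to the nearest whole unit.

S* ≈ 28 pumps

With planned backorders, Q* = √(2DS/H) · √((H+B)/B).
√(2DS/H) = √(2 × 13,100 × 61.9 / 17.8) = 301.846.
√((H+B)/B) = √((17.8+186)/186) = 1.0468.
Q* ≈ 315.960.
S* = Q* · H/(H+B) = 315.960 × 17.8/203.8 ≈ 27.596.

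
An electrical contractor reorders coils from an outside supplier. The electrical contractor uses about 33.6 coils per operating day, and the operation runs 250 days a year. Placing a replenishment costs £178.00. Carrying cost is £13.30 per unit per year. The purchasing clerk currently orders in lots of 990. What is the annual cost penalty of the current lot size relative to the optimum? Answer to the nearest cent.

Extra cost ≈ £1,787.27 per year

Annual demand D = 33.6 × 250 = 8,400.
EOQ = √(2DS/H) = √(2 × 8,400 × 178 / 13.3) ≈ 474.18.
Cost at Q* = (D/Q*)S + (Q*/2)H = √(2DSH) ≈ £6,306.53.
Cost at Q = 990: (8,400/990)×178 + (990/2)×13.3 = £1,510.30 + £6,583.50 = £8,093.80.
Excess = £8,093.80 − £6,306.53 = £1,787.27.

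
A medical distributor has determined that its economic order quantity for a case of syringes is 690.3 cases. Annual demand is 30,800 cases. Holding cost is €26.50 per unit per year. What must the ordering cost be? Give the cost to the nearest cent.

S ≈ €204.99

Invert the EOQ relation Q*² = 2DS/H.
From Q* = √(2DS/H): S = Q*²H / (2D) = 690.3² × 26.5 / (2 × 30,800) = 204.9939.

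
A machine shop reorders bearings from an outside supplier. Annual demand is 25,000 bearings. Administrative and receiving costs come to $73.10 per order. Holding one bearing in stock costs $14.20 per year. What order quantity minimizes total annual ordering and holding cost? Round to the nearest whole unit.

Q* ≈ 507 bearings

EOQ = √(2DS / H) = √(2 × 25,000 × 73.1 / 14.2).
= √(3,655,000 / 14.2) = √257,394.3662 ≈ 507.340.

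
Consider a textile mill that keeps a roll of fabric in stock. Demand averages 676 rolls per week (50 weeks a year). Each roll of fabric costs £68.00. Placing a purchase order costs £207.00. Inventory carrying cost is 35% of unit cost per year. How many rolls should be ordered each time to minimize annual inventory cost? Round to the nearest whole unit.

Q* ≈ 767 rolls

Annual demand D = 676 × 50 = 33,800.
Holding cost H = 0.35 × £68.00 = £23.8000 per unit per year.
EOQ = √(2DS / H) = √(2 × 33,800 × 207 / 23.8).
= √(13,993,200 / 23.8) = √587,949.5798 ≈ 766.779.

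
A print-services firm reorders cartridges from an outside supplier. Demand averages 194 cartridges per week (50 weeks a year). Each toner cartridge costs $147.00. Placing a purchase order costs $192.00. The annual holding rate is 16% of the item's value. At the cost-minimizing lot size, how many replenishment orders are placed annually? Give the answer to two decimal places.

Annual demand D = 194 × 50 = 9,700.
Holding cost H = 0.16 × $147.00 = $23.5200 per unit per year.
The optimal lot size = √(2DS/H) = √(2 × 9,700 × 192 / 23.52) ≈ 397.95.
Orders per year = D / Q* = 9,700 / 397.95 ≈ 24.375.

N ≈ 24.37 orders per year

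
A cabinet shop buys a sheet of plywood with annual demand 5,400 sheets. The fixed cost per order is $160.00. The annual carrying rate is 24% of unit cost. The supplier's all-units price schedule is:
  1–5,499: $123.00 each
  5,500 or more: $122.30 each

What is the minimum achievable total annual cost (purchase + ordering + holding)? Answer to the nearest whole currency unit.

Holding cost per unit per year at price C is H = 0.24·C.
Candidates are each tier's EOQ (if it falls in that tier) and each price-break quantity.
EOQ at $123.00 = 241.9 (feasible in tier 1): TC = 5,400×$123.00 + (5,400/241.9)×160 + (241.9/2)×0.24×$123.00 = $671,342.17.
EOQ at $122.30 = 242.6 < 5500, so use break Q=5500: TC = 5,400×$122.30 + (5,400/5500.0)×160 + (5500.0/2)×0.24×$122.30 = $741,295.09.
Lowest total cost among the candidates is at Q = 241.9.

TC* ≈ $671,342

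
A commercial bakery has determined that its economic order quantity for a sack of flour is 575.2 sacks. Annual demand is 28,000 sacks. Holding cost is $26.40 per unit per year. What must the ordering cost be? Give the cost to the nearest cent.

S ≈ $155.97

The basic EOQ model gives Q* = √(2DS/H); rearrange for the unknown.
From Q* = √(2DS/H): S = Q*²H / (2D) = 575.2² × 26.4 / (2 × 28,000) = 155.9745.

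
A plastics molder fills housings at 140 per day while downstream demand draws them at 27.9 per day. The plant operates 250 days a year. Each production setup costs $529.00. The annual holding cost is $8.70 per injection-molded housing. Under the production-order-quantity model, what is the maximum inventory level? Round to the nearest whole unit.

I_max ≈ 824 housings

Annual demand D = 27.9 × 250 = 6,975.
Production build-up factor (1 − d/p) = 1 − 27.9/140 = 0.8007.
Q* = √(2DS / (H(1 − d/p))) = √(2 × 6,975 × 529 / (8.7 × 0.8007)).
= √(7,379,550 / 6.9662) ≈ 1029.240.
Maximum inventory = Q*(1 − d/p) = 1029.240 × 0.8007 ≈ 824.127.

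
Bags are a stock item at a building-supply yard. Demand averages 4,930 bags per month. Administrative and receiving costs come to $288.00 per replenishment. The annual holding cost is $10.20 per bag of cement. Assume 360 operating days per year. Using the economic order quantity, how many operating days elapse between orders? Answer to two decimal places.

Annual demand D = 4,930 × 12 = 59,160.
The optimal lot size = √(2DS/H) = √(2 × 59,160 × 288 / 10.2) ≈ 1827.79.
Cycle time = Q*/D × 360 = 1827.79 / 59,160 × 360 ≈ 11.122 days.

T ≈ 11.12 days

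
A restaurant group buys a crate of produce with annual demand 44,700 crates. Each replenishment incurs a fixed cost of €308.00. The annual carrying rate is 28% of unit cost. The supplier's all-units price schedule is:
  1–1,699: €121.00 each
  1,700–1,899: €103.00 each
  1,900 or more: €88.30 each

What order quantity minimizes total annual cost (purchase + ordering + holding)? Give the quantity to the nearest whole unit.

Q* ≈ 1,900 crates

Holding cost per unit per year at price C is H = 0.28·C.
Candidates are each tier's EOQ (if it falls in that tier) and each price-break quantity.
EOQ at €121.00 = 901.5 (feasible in tier 1): TC = 44,700×€121.00 + (44,700/901.5)×308 + (901.5/2)×0.28×€121.00 = €5,439,243.29.
EOQ at €103.00 = 977.1 < 1700, so use break Q=1700: TC = 44,700×€103.00 + (44,700/1700.0)×308 + (1700.0/2)×0.28×€103.00 = €4,636,712.59.
EOQ at €88.30 = 1055.3 < 1900, so use break Q=1900: TC = 44,700×€88.30 + (44,700/1900.0)×308 + (1900.0/2)×0.28×€88.30 = €3,977,743.91.
Lowest total cost is €3,977,743.91 at Q = 1900.0.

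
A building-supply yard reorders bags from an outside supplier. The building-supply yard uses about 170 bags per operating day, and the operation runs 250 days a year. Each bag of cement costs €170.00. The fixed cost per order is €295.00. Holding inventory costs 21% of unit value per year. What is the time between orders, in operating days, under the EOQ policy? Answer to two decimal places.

Annual demand D = 170 × 250 = 42,500.
Holding cost H = 0.21 × €170.00 = €35.7000 per unit per year.
Q* = √(2DS/H) = √(2 × 42,500 × 295 / 35.7) ≈ 838.08.
Cycle time = Q*/D × 250 = 838.08 / 42,500 × 250 ≈ 4.930 days.

T ≈ 4.93 days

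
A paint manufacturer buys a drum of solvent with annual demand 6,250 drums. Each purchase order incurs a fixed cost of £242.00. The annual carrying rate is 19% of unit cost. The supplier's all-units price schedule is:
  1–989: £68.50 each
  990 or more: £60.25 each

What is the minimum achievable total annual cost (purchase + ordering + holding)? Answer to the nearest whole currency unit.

Holding cost per unit per year at price C is H = 0.19·C.
Candidates are each tier's EOQ (if it falls in that tier) and each price-break quantity.
EOQ at £68.50 = 482.1 (feasible in tier 1): TC = 6,250×£68.50 + (6,250/482.1)×242 + (482.1/2)×0.19×£68.50 = £434,399.58.
EOQ at £60.25 = 514.1 < 990, so use break Q=990: TC = 6,250×£60.25 + (6,250/990.0)×242 + (990.0/2)×0.19×£60.25 = £383,756.79.
Lowest total cost among the candidates is at Q = 990.0.

TC* ≈ £383,757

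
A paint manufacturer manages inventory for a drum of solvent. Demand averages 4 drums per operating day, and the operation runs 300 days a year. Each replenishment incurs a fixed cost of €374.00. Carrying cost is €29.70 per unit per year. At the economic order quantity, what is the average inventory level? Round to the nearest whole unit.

Annual demand D = 4 × 300 = 1,200.
EOQ = √(2DS/H) = √(2 × 1,200 × 374 / 29.7) ≈ 173.85.
Average inventory = Q*/2 ≈ 173.85 / 2 = 86.923.

Average inventory ≈ 87 drums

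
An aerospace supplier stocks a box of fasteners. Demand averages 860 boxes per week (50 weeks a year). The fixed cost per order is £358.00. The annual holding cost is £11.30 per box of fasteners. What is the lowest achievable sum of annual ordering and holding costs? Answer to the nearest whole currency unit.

Annual demand D = 860 × 50 = 43,000.
EOQ = √(2DS/H) = √(2 × 43,000 × 358 / 11.3) ≈ 1650.64.
At Q*, ordering cost (D/Q*)S equals holding cost (Q*/2)H, each = √(DSH/2).
Minimum total = √(2DSH) = √(2 × 43,000 × 358 × 11.3) ≈ 18652.196.

TC* ≈ £18,652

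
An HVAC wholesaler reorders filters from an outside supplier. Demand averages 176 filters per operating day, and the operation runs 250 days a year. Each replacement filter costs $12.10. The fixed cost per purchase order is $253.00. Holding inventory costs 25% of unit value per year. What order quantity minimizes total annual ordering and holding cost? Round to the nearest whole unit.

Annual demand D = 176 × 250 = 44,000.
Holding cost H = 0.25 × $12.10 = $3.0250 per unit per year.
EOQ = √(2DS / H) = √(2 × 44,000 × 253 / 3.025).
= √(22,264,000 / 3.025) = √7,360,000 ≈ 2712.932.

Q* ≈ 2,713 filters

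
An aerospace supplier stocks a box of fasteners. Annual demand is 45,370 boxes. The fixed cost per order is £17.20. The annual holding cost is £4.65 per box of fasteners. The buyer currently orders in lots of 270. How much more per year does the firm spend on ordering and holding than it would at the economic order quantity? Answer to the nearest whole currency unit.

EOQ = √(2DS/H) = √(2 × 45,370 × 17.2 / 4.65) ≈ 579.34.
Cost at Q* = (D/Q*)S + (Q*/2)H = √(2DSH) ≈ £2,693.95.
Cost at Q = 270: (45,370/270)×17.2 + (270/2)×4.65 = £2,890.24 + £627.75 = £3,517.99.
Excess = £3,517.99 − £2,693.95 = £824.03.

Extra cost ≈ £824 per year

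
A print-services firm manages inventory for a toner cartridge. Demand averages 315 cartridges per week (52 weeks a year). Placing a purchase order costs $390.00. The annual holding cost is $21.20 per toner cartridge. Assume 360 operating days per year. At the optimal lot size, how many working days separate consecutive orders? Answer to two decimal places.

T ≈ 17.06 days

Annual demand D = 315 × 52 = 16,380.
The optimal lot size = √(2DS/H) = √(2 × 16,380 × 390 / 21.2) ≈ 776.31.
Cycle time = Q*/D × 360 = 776.31 / 16,380 × 360 ≈ 17.062 days.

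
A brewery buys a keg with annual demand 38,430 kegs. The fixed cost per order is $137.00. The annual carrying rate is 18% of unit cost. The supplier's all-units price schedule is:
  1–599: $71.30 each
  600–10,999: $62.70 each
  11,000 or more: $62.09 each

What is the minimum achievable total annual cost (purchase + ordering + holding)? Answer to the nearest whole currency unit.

TC* ≈ $2,420,462

Holding cost per unit per year at price C is H = 0.18·C.
Evaluate total cost at each tier's feasible EOQ or, if the EOQ is below the tier, at the tier's minimum quantity.
Tier 1 ($71.30): EOQ = 905.8 exceeds tier's upper bound 599, so this tier is dominated.
EOQ at $62.70 = 965.9 (feasible in tier 2): TC = 38,430×$62.70 + (38,430/965.9)×137 + (965.9/2)×0.18×$62.70 = $2,420,462.36.
EOQ at $62.09 = 970.7 < 11000, so use break Q=11000: TC = 38,430×$62.09 + (38,430/11000.0)×137 + (11000.0/2)×0.18×$62.09 = $2,448,066.43.
Lowest total cost among the candidates is at Q = 965.9.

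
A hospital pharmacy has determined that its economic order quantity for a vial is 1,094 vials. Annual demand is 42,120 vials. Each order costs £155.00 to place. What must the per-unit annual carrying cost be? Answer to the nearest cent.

Squaring Q* = √(2DS/H) gives Q*² = 2DS/H.
From Q* = √(2DS/H): H = 2DS / Q*² = 2 × 42,120 × 155 / 1,094² = 10.9098.

H ≈ £10.91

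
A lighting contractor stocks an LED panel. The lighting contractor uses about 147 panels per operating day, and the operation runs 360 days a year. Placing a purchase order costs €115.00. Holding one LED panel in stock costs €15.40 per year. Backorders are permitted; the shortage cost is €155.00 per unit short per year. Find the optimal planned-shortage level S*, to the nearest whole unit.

Annual demand D = 147 × 360 = 52,920.
With planned backorders, Q* = √(2DS/H) · √((H+B)/B).
√(2DS/H) = √(2 × 52,920 × 115 / 15.4) = 889.024.
√((H+B)/B) = √((15.4+155)/155) = 1.0485.
Q* ≈ 932.143.
S* = Q* · H/(H+B) = 932.143 × 15.4/170.4 ≈ 84.243.

S* ≈ 84 panels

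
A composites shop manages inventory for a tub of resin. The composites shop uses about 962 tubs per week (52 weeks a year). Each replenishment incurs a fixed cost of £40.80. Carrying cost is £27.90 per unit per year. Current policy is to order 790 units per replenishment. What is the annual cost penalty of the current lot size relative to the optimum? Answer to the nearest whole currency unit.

Extra cost ≈ £2,932 per year

Annual demand D = 962 × 52 = 50,024.
EOQ = √(2DS/H) = √(2 × 50,024 × 40.8 / 27.9) ≈ 382.50.
Cost at Q* = (D/Q*)S + (Q*/2)H = √(2DSH) ≈ £10,671.77.
Cost at Q = 790: (50,024/790)×40.8 + (790/2)×27.9 = £2,583.52 + £11,020.50 = £13,604.02.
Excess = £13,604.02 − £10,671.77 = £2,932.25.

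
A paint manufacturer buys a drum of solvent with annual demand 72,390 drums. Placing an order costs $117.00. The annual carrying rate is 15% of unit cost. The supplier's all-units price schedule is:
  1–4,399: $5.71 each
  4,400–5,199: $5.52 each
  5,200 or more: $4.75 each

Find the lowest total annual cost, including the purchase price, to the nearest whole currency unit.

Holding cost per unit per year at price C is H = 0.15·C.
Evaluate total cost at each tier's feasible EOQ or, if the EOQ is below the tier, at the tier's minimum quantity.
Tier 1 ($5.71): EOQ = 4447.2 exceeds tier's upper bound 4399, so this tier is dominated.
EOQ at $5.52 = 4523.1 (feasible in tier 2): TC = 72,390×$5.52 + (72,390/4523.1)×117 + (4523.1/2)×0.15×$5.52 = $403,337.89.
EOQ at $4.75 = 4875.9 < 5200, so use break Q=5200: TC = 72,390×$4.75 + (72,390/5200.0)×117 + (5200.0/2)×0.15×$4.75 = $347,333.78.
Lowest total cost among the candidates is at Q = 5200.0.

TC* ≈ $347,334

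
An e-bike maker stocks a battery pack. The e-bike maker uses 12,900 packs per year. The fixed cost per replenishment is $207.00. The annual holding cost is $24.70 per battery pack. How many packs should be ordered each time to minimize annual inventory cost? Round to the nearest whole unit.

Q* ≈ 465 packs

EOQ = √(2DS / H) = √(2 × 12,900 × 207 / 24.7).
= √(5,340,600 / 24.7) = √216,218.6235 ≈ 464.993.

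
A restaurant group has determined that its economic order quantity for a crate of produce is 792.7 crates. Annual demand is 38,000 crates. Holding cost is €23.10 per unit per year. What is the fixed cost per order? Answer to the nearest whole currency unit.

S ≈ €191

The basic EOQ model gives Q* = √(2DS/H); rearrange for the unknown.
From Q* = √(2DS/H): S = Q*²H / (2D) = 792.7² × 23.1 / (2 × 38,000) = 190.9924.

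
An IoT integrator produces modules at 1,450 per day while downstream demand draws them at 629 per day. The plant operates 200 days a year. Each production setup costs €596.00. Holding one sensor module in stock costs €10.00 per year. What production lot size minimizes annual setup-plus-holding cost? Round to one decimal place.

Q* ≈ 5,146.2 modules

Annual demand D = 629 × 200 = 125,800.
Production build-up factor (1 − d/p) = 1 − 629/1,450 = 0.5662.
Q* = √(2DS / (H(1 − d/p))) = √(2 × 125,800 × 596 / (10 × 0.5662)).
= √(149,953,600 / 5.6621) ≈ 5146.250.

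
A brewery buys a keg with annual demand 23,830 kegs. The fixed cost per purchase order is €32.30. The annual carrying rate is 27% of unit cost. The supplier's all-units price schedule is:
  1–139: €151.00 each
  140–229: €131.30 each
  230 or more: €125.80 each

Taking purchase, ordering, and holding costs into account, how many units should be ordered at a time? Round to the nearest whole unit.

Q* ≈ 230 kegs

Holding cost per unit per year at price C is H = 0.27·C.
For each price level, check whether its EOQ is feasible; otherwise the best quantity at that price is the breakpoint.
Tier 1 (€151.00): EOQ = 194.3 exceeds tier's upper bound 139, so this tier is dominated.
EOQ at €131.30 = 208.4 (feasible in tier 2): TC = 23,830×€131.30 + (23,830/208.4)×32.3 + (208.4/2)×0.27×€131.30 = €3,136,266.42.
EOQ at €125.80 = 212.9 < 230, so use break Q=230: TC = 23,830×€125.80 + (23,830/230.0)×32.3 + (230.0/2)×0.27×€125.80 = €3,005,066.65.
Lowest total cost is €3,005,066.65 at Q = 230.0.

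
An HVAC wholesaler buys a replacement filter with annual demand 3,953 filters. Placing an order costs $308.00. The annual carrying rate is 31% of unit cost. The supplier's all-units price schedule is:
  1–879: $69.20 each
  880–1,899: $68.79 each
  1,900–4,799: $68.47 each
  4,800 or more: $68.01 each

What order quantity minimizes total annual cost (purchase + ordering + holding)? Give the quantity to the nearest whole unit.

Holding cost per unit per year at price C is H = 0.31·C.
Candidates are each tier's EOQ (if it falls in that tier) and each price-break quantity.
EOQ at $69.20 = 336.9 (feasible in tier 1): TC = 3,953×$69.20 + (3,953/336.9)×308 + (336.9/2)×0.31×$69.20 = $280,775.09.
EOQ at $68.79 = 337.9 < 880, so use break Q=880: TC = 3,953×$68.79 + (3,953/880.0)×308 + (880.0/2)×0.31×$68.79 = $282,693.38.
EOQ at $68.47 = 338.7 < 1900, so use break Q=1900: TC = 3,953×$68.47 + (3,953/1900.0)×308 + (1900.0/2)×0.31×$68.47 = $291,467.13.
EOQ at $68.01 = 339.8 < 4800, so use break Q=4800: TC = 3,953×$68.01 + (3,953/4800.0)×308 + (4800.0/2)×0.31×$68.01 = $319,696.62.
Lowest total cost is $280,775.09 at Q = 336.9.

Q* ≈ 337 filters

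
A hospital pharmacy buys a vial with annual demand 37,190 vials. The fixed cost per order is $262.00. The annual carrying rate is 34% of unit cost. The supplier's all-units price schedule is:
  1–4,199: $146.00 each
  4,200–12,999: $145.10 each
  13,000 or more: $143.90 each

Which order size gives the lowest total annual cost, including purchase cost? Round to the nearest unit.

Holding cost per unit per year at price C is H = 0.34·C.
For each price level, check whether its EOQ is feasible; otherwise the best quantity at that price is the breakpoint.
EOQ at $146.00 = 626.6 (feasible in tier 1): TC = 37,190×$146.00 + (37,190/626.6)×262 + (626.6/2)×0.34×$146.00 = $5,460,842.45.
EOQ at $145.10 = 628.5 < 4200, so use break Q=4200: TC = 37,190×$145.10 + (37,190/4200.0)×262 + (4200.0/2)×0.34×$145.10 = $5,502,190.35.
EOQ at $143.90 = 631.1 < 13000, so use break Q=13000: TC = 37,190×$143.90 + (37,190/13000.0)×262 + (13000.0/2)×0.34×$143.90 = $5,670,409.52.
Lowest total cost is $5,460,842.45 at Q = 626.6.

Q* ≈ 627 vials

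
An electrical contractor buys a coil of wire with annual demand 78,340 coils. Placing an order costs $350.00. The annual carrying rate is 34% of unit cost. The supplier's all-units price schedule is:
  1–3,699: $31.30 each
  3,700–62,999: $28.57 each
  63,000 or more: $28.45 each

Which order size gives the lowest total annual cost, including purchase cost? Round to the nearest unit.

Holding cost per unit per year at price C is H = 0.34·C.
Evaluate total cost at each tier's feasible EOQ or, if the EOQ is below the tier, at the tier's minimum quantity.
EOQ at $31.30 = 2270.0 (feasible in tier 1): TC = 78,340×$31.30 + (78,340/2270.0)×350 + (2270.0/2)×0.34×$31.30 = $2,476,199.52.
EOQ at $28.57 = 2376.0 < 3700, so use break Q=3700: TC = 78,340×$28.57 + (78,340/3700.0)×350 + (3700.0/2)×0.34×$28.57 = $2,263,554.87.
EOQ at $28.45 = 2381.0 < 63000, so use break Q=63000: TC = 78,340×$28.45 + (78,340/63000.0)×350 + (63000.0/2)×0.34×$28.45 = $2,533,907.72.
Lowest total cost is $2,263,554.87 at Q = 3700.0.

Q* ≈ 3,700 coils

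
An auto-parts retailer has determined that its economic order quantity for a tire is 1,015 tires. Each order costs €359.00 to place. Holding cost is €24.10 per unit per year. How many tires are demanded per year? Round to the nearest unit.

D ≈ 34,580 tires per year

Invert the EOQ relation Q*² = 2DS/H.
From Q* = √(2DS/H): D = Q*²H / (2S) = 1,015² × 24.1 / (2 × 359) = 34579.976.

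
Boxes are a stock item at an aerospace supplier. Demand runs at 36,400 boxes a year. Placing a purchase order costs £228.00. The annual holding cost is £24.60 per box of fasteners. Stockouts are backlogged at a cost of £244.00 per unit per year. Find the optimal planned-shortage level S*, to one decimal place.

S* ≈ 78.9 boxes

With planned backorders, Q* = √(2DS/H) · √((H+B)/B).
√(2DS/H) = √(2 × 36,400 × 228 / 24.6) = 821.421.
√((H+B)/B) = √((24.6+244)/244) = 1.0492.
Q* ≈ 861.834.
S* = Q* · H/(H+B) = 861.834 × 24.6/268.6 ≈ 78.932.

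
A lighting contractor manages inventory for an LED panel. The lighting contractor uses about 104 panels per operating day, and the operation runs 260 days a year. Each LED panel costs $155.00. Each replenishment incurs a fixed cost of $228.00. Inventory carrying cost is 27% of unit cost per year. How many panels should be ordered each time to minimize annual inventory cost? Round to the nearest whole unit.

Q* ≈ 543 panels

Annual demand D = 104 × 260 = 27,040.
Holding cost H = 0.27 × $155.00 = $41.8500 per unit per year.
EOQ = √(2DS / H) = √(2 × 27,040 × 228 / 41.85).
= √(12,330,240 / 41.85) = √294,629.3907 ≈ 542.798.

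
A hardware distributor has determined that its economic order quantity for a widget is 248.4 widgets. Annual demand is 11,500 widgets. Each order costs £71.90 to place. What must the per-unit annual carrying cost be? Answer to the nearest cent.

The basic EOQ model gives Q* = √(2DS/H); rearrange for the unknown.
From Q* = √(2DS/H): H = 2DS / Q*² = 2 × 11,500 × 71.9 / 248.4² = 26.8012.

H ≈ £26.80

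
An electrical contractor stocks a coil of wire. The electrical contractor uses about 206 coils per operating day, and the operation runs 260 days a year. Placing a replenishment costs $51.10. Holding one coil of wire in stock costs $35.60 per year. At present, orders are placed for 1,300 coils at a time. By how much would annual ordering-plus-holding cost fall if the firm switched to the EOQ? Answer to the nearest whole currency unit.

Annual demand D = 206 × 260 = 53,560.
EOQ = √(2DS/H) = √(2 × 53,560 × 51.1 / 35.6) ≈ 392.12.
Cost at Q* = (D/Q*)S + (Q*/2)H = √(2DSH) ≈ $13,959.53.
Cost at Q = 1,300: (53,560/1,300)×51.1 + (1,300/2)×35.6 = $2,105.32 + $23,140.00 = $25,245.32.
Excess = $25,245.32 − $13,959.53 = $11,285.79.

Extra cost ≈ $11,286 per year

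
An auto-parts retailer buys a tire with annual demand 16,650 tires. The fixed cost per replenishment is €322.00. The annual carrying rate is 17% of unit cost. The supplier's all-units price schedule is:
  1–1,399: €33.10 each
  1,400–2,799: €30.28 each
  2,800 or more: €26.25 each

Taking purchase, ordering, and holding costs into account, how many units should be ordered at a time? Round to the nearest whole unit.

Holding cost per unit per year at price C is H = 0.17·C.
Candidates are each tier's EOQ (if it falls in that tier) and each price-break quantity.
EOQ at €33.10 = 1380.4 (feasible in tier 1): TC = 16,650×€33.10 + (16,650/1380.4)×322 + (1380.4/2)×0.17×€33.10 = €558,882.63.
EOQ at €30.28 = 1443.3 (feasible in tier 2): TC = 16,650×€30.28 + (16,650/1443.3)×322 + (1443.3/2)×0.17×€30.28 = €511,591.38.
EOQ at €26.25 = 1550.1 < 2800, so use break Q=2800: TC = 16,650×€26.25 + (16,650/2800.0)×322 + (2800.0/2)×0.17×€26.25 = €445,224.75.
Lowest total cost is €445,224.75 at Q = 2800.0.

Q* ≈ 2,800 tires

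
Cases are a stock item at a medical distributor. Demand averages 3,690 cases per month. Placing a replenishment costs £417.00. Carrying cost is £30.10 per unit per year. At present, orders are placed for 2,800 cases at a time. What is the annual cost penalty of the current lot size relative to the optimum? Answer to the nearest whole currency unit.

Annual demand D = 3,690 × 12 = 44,280.
EOQ = √(2DS/H) = √(2 × 44,280 × 417 / 30.1) ≈ 1107.65.
Cost at Q* = (D/Q*)S + (Q*/2)H = √(2DSH) ≈ £33,340.34.
Cost at Q = 2,800: (44,280/2,800)×417 + (2,800/2)×30.1 = £6,594.56 + £42,140.00 = £48,734.56.
Excess = £48,734.56 − £33,340.34 = £15,394.21.

Extra cost ≈ £15,394 per year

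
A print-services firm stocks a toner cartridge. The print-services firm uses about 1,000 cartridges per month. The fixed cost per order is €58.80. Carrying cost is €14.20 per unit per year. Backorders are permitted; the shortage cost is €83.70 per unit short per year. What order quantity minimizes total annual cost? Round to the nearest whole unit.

Q* ≈ 341 cartridges

Annual demand D = 1,000 × 12 = 12,000.
With planned backorders, Q* = √(2DS/H) · √((H+B)/B).
√(2DS/H) = √(2 × 12,000 × 58.8 / 14.2) = 315.246.
√((H+B)/B) = √((14.2+83.7)/83.7) = 1.0815.
Q* ≈ 340.941.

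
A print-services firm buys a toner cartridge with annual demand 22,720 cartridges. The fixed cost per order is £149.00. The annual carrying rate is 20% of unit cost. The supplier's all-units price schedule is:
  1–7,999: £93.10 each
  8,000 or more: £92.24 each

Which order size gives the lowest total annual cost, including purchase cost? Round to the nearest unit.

Q* ≈ 603 cartridges

Holding cost per unit per year at price C is H = 0.20·C.
For each price level, check whether its EOQ is feasible; otherwise the best quantity at that price is the breakpoint.
EOQ at £93.10 = 603.0 (feasible in tier 1): TC = 22,720×£93.10 + (22,720/603.0)×149 + (603.0/2)×0.20×£93.10 = £2,126,459.99.
EOQ at £92.24 = 605.8 < 8000, so use break Q=8000: TC = 22,720×£92.24 + (22,720/8000.0)×149 + (8000.0/2)×0.20×£92.24 = £2,169,907.96.
Lowest total cost is £2,126,459.99 at Q = 603.0.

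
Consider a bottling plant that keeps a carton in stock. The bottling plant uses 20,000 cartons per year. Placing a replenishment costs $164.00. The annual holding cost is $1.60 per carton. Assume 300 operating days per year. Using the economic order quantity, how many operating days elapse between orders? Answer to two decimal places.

T ≈ 30.37 days

The optimal lot size = √(2DS/H) = √(2 × 20,000 × 164 / 1.6) ≈ 2024.85.
Cycle time = Q*/D × 300 = 2024.85 / 20,000 × 300 ≈ 30.373 days.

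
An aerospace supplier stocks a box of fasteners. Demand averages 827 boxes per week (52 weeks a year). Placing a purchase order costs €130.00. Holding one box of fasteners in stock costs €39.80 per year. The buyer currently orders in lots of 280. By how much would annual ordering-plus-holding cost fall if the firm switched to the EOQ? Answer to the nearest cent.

Annual demand D = 827 × 52 = 43,004.
EOQ = √(2DS/H) = √(2 × 43,004 × 130 / 39.8) ≈ 530.03.
Cost at Q* = (D/Q*)S + (Q*/2)H = √(2DSH) ≈ €21,095.15.
Cost at Q = 280: (43,004/280)×130 + (280/2)×39.8 = €19,966.14 + €5,572.00 = €25,538.14.
Excess = €25,538.14 − €21,095.15 = €4,442.99.

Extra cost ≈ €4,442.99 per year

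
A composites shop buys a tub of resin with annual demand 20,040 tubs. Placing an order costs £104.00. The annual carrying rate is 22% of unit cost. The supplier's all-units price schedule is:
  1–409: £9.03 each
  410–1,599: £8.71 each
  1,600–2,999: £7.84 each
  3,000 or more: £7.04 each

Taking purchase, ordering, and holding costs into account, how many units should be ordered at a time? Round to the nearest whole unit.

Holding cost per unit per year at price C is H = 0.22·C.
For each price level, check whether its EOQ is feasible; otherwise the best quantity at that price is the breakpoint.
Tier 1 (£9.03): EOQ = 1448.5 exceeds tier's upper bound 409, so this tier is dominated.
EOQ at £8.71 = 1474.9 (feasible in tier 2): TC = 20,040×£8.71 + (20,040/1474.9)×104 + (1474.9/2)×0.22×£8.71 = £177,374.59.
EOQ at £7.84 = 1554.6 < 1600, so use break Q=1600: TC = 20,040×£7.84 + (20,040/1600.0)×104 + (1600.0/2)×0.22×£7.84 = £159,796.04.
EOQ at £7.04 = 1640.5 < 3000, so use break Q=3000: TC = 20,040×£7.04 + (20,040/3000.0)×104 + (3000.0/2)×0.22×£7.04 = £144,099.52.
Lowest total cost is £144,099.52 at Q = 3000.0.

Q* ≈ 3,000 tubs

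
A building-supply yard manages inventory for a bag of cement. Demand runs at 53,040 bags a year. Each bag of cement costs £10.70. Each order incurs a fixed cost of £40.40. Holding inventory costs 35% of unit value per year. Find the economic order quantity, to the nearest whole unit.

Holding cost H = 0.35 × £10.70 = £3.7450 per unit per year.
EOQ = √(2DS / H) = √(2 × 53,040 × 40.4 / 3.745).
= √(4,285,632 / 3.745) = √1,144,361.0147 ≈ 1069.748.

Q* ≈ 1,070 bags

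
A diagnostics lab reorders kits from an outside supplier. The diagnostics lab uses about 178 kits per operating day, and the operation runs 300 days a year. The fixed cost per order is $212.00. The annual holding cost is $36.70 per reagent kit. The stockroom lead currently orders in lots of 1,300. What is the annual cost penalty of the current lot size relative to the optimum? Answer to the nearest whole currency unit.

Annual demand D = 178 × 300 = 53,400.
EOQ = √(2DS/H) = √(2 × 53,400 × 212 / 36.7) ≈ 785.45.
Cost at Q* = (D/Q*)S + (Q*/2)H = √(2DSH) ≈ $28,826.15.
Cost at Q = 1,300: (53,400/1,300)×212 + (1,300/2)×36.7 = $8,708.31 + $23,855.00 = $32,563.31.
Excess = $32,563.31 − $28,826.15 = $3,737.16.

Extra cost ≈ $3,737 per year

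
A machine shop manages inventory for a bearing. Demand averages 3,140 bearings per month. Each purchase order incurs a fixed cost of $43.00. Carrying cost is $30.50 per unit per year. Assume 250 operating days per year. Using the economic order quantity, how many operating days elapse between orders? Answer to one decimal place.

Annual demand D = 3,140 × 12 = 37,680.
EOQ = √(2DS/H) = √(2 × 37,680 × 43 / 30.5) ≈ 325.95.
Cycle time = Q*/D × 250 = 325.95 / 37,680 × 250 ≈ 2.163 days.

T ≈ 2.2 days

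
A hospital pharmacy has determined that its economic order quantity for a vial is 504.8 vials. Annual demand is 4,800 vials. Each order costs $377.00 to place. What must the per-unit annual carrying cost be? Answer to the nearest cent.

Squaring Q* = √(2DS/H) gives Q*² = 2DS/H.
From Q* = √(2DS/H): H = 2DS / Q*² = 2 × 4,800 × 377 / 504.8² = 14.2028.

H ≈ $14.20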